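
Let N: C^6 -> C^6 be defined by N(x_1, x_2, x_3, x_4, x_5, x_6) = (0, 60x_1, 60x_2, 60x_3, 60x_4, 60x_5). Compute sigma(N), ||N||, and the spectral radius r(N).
sigma(N) = {0}; ||N|| = 60; r(N) = 0. (N is nilpotent with N^6 = 0.)

On C^6, N is a strictly lower-triangular matrix with 60 on the subdiagonal and zeros elsewhere, so its characteristic polynomial is lambda^6 and every eigenvalue is 0: sigma(N) = {0}. For the operator norm, N e_i = 60e_{i+1} for i = 1, ..., 5 and N e_6 = 0, so the singular values of N are 60 (with multiplicity 5) and 0; hence ||N|| = 60. The spectral radius r(N) = max|lambda| = 0. Note ||N|| > r(N) — characteristic of non-normal nilpotent operators. Indeed N^6 = 0.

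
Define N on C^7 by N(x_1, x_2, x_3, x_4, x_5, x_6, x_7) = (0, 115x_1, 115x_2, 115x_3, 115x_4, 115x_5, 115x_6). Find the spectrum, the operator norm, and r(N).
sigma(N) = {0}; ||N|| = 115; r(N) = 0. (N is nilpotent with N^7 = 0.)

On C^7, N is a strictly lower-triangular matrix with 115 on the subdiagonal and zeros elsewhere, so its characteristic polynomial is lambda^7 and every eigenvalue is 0: sigma(N) = {0}. For the operator norm, N e_i = 115e_{i+1} for i = 1, ..., 6 and N e_7 = 0, so the singular values of N are 115 (with multiplicity 6) and 0; hence ||N|| = 115. The spectral radius r(N) = max|lambda| = 0. Note ||N|| > r(N) — characteristic of non-normal nilpotent operators. Indeed N^7 = 0.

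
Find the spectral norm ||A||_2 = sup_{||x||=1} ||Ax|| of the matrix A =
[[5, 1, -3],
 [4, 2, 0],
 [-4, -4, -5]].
||A||_2 ≈ 8.777 (= sqrt(largest eigenvalue of A^T A))

||A||_2 = sigma_max(A) = sqrt(lambda_max(A^T A)). Form the symmetric matrix M = A^T A =
[[57, 29, 5],
 [29, 21, 17],
 [5, 17, 34]].
Its characteristic polynomial (trace, sum of principal 2x2 minors, determinant of M give the coefficients) is
  p(λ) = det(λ I - M) = λ^3 - 112λ^2 + 2694λ - 36.
No integer candidate from the rational root theorem (±divisors of 36) is a root, so the roots are irrational. The cubic discriminant is Δ = 12824675568 > 0, so there are three distinct real roots. p(0) = -36 and p(1) = 2547 have opposite signs, so a root lies in (0, 1); Newton's method refines it to λ ≈ 0.0134. p(34) = 1392 and p(35) = -71 have opposite signs, so a root lies in (34, 35); Newton's method refines it to λ ≈ 34.9517. p(77) = -113 and p(78) = 3240 have opposite signs, so a root lies in (77, 78); Newton's method refines it to λ ≈ 77.0349. Check (Vieta): the three roots sum to 112, matching tr M = 112.
So the eigenvalues of A^T A are ≈ 0.0134, 34.9517, 77.0349 (all ≥ 0, as they must be for A^T A). The largest is λ_max ≈ 77.0349, hence ||A||_2 = sqrt(λ_max) ≈ 8.777.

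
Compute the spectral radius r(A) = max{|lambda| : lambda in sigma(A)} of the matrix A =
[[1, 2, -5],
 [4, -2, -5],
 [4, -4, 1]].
r(A) ≈ 4.2496

The eigenvalues of A are the roots of its characteristic polynomial. With M = A (coefficients from the trace, the sum of principal 2x2 minors, and det A):
  p(λ) = det(λ I - M) = λ^3 - 11λ + 30.
No integer candidate from the rational root theorem (±divisors of 30) is a root, so the roots are irrational. The cubic discriminant is Δ = -18976 < 0, so there is one real root and a complex-conjugate pair. p(-5) = -40 and p(-4) = 10 have opposite signs, so a root lies in (-5, -4); Newton's method refines it to λ ≈ -4.2496. Dividing out (λ - (-4.2496)) leaves approximately λ^2 - 4.2496λ + 7.0594. For λ^2 - 4.2496λ + 7.0594 the discriminant is -10.1783. It is negative, so the remaining roots are the complex-conjugate pair λ ≈ 2.1248 ± 1.5952i. Their product equals the constant term, so |λ|^2 ≈ 7.0594 and |λ| ≈ 2.657.
Thus the eigenvalues (to 4 decimals) are -4.2496 (modulus 4.2496); 2.1248 ± 1.5952i (modulus 2.657). The spectral radius is the largest modulus: r(A) ≈ 4.2496. (Cross-check: r(A) ≤ ||A||_2 ≈ 8.191; equality holds whenever A is normal, though it can also hold for some non-normal A.)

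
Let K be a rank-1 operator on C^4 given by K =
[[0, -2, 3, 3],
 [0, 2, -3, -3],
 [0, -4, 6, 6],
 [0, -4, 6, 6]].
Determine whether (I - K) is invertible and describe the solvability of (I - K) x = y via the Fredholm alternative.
(I - K) is invertible (det(I - K) = -13 ≠ 0), so for every y in C^4 the equation (I - K) x = y has a unique solution.

K has rank 1, so it is an outer product K = u v^T: every row of K is a multiple of one row vector. Reading off the entries, u = (-1, 1, -2, -2) and v = (0, 2, -3, -3) (row i of K equals u_i·v^T). A rank-one matrix u v^T satisfies K u = u (v·u) and kills the (3)-dimensional subspace v^⊥, so its characteristic polynomial is lambda^3 (lambda - v·u) with v·u = tr K = 14. Hence the eigenvalues of I - K are 1 (multiplicity 3) and 1 - (14) = -13, so det(I - K) = -13. (Direct check: I - K =
[[1, 2, -3, -3],
 [0, -1, 3, 3],
 [0, 4, -5, -6],
 [0, 4, -6, -5]]
has determinant -13.) The finite-dimensional Fredholm alternative says: either (I - K) is invertible, or ker(I - K) ≠ {0} and then range(I - K) = ker((I - K)^*)^⊥, with dim ker(I - K) = dim ker((I - K)^*). Since det(I - K) ≠ 0, 1 is not an eigenvalue of K and ker(I - K) = {0}, so we are in the first case: for every y there is a unique x = (I - K)^(-1) y. Explicitly, by the Sherman–Morrison formula, (I - u v^T)^(-1) = I + u v^T/(1 - v·u), i.e. (I - K)^(-1) = I + K/(-13).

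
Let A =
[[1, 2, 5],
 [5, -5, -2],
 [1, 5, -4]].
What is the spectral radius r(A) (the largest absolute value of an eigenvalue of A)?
r(A) = sqrt(54) ≈ 7.3485

The eigenvalues of A are the roots of its characteristic polynomial. With M = A (coefficients from the trace, the sum of principal 2x2 minors, and det A):
  p(λ) = det(λ I - M) = λ^3 + 8λ^2 + 6λ - 216.
By the rational root theorem any rational root is an integer divisor of 216. Testing λ = 4: p(4) = 64 + 128 + 24 - 216 = 0, so λ = 4 is a root. Dividing out (λ - 4) leaves p(λ) = (λ - 4)(λ^2 + 12λ + 54). For λ^2 + 12λ + 54 the discriminant is -72. It is negative, so the roots are the complex-conjugate pair λ = -6 ± (sqrt(72)/2) i ≈ -6 ± 4.2426i. For a conjugate pair the product of the roots equals the constant term, so |λ|^2 = 54 and |λ| = sqrt(54) ≈ 7.3485.
Thus the eigenvalues (to 4 decimals) are -6 ± 4.2426i (modulus 7.3485); 4 (modulus 4). The spectral radius is the largest modulus: r(A) = sqrt(54) ≈ 7.3485. (Cross-check: r(A) ≤ ||A||_2 ≈ 7.9953; equality holds whenever A is normal, though it can also hold for some non-normal A.)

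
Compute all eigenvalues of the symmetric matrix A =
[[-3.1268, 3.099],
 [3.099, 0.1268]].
sigma(A) ≈ {-5, 2}

A is real symmetric, so its spectrum consists of real eigenvalues. Expanding the characteristic polynomial of the displayed matrix gives
  det(λ I - A) = p(λ) = λ^2 + (3)λ + (-10).
Solving p(λ) = 0 yields eigenvalues ≈ -5, 2. (A is shown rounded to 4 decimals, so these recover the underlying integer eigenvalues to within that precision.)
Verification: the trace of A = -3 equals the sum of eigenvalues -3, and det(A) ≈ -10.0003 matches the eigenvalue product -10.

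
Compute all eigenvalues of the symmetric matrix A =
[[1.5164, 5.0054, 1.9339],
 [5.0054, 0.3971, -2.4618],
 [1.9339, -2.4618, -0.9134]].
sigma(A) ≈ {-6, 1, 6}

A is real symmetric, so its spectrum consists of real eigenvalues. Expanding the characteristic polynomial of the displayed matrix gives
  det(λ I - A) = p(λ) = λ^3 + (-1)λ^2 + (-36)λ + (36.0011).
Solving p(λ) = 0 yields eigenvalues ≈ -6, 1, 6. (A is shown rounded to 4 decimals, so these recover the underlying integer eigenvalues to within that precision.)
Verification: the trace of A = 1 equals the sum of eigenvalues 1, and det(A) ≈ -36.0011 matches the eigenvalue product -36.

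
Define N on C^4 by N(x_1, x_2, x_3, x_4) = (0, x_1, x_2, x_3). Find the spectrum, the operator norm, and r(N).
sigma(N) = {0}; ||N|| = 1; r(N) = 0. (N is nilpotent with N^4 = 0.)

On C^4, N is a strictly lower-triangular matrix with 1 on the subdiagonal and zeros elsewhere, so its characteristic polynomial is lambda^4 and every eigenvalue is 0: sigma(N) = {0}. For the operator norm, N e_i = e_{i+1} for i = 1, ..., 3 and N e_4 = 0, so the singular values of N are 1 (with multiplicity 3) and 0; hence ||N|| = 1. The spectral radius r(N) = max|lambda| = 0. Note ||N|| > r(N) — characteristic of non-normal nilpotent operators. Indeed N^4 = 0.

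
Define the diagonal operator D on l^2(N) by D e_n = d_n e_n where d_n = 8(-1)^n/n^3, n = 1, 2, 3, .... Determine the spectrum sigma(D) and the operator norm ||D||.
sigma(D) = {8(-1)^n/n^3 : n ≥ 1} ∪ {0}; ||D|| = 8

A bounded diagonal operator on l^2 with diagonal entries d_n has spectrum equal to the closure of {d_n : n ≥ 1}: every d_n is an eigenvalue (with eigenvector e_n), so {d_n} ⊂ sigma(D); the spectrum is closed, so its closure is too; and for lambda not in the closure, (D - lambda I) has bounded inverse (the diagonal entries 1/(d_n - lambda) are bounded). For our sequence d_n = 8(-1)^n/n^3, n = 1, 2, 3, ...:
  - {d_n} = {8(-1)^n/n^3 : n ≥ 1}; the only limit point is 0
  - closure = {8(-1)^n/n^3 : n ≥ 1} ∪ {0}
For the norm: a diagonal operator has ||D|| = sup_n |d_n|. Here |d_n| = 8/n^3 is decreasing, so sup_n |d_n| = |d_1| = 8. So ||D|| = 8.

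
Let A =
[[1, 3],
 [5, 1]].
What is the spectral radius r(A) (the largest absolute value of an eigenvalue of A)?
r(A) = (2 + sqrt(60))/2 ≈ 4.873

The eigenvalues of A are the roots of its characteristic polynomial. With M = A (coefficients from the trace and determinant):
  p(λ) = det(λ I - M) = λ^2 - 2λ - 14.
For λ^2 - 2λ - 14 the discriminant is 60. It is nonnegative but not a perfect square, so the roots are real and irrational: λ = (2 ± sqrt(60))/2 ≈ 4.873, -2.873.
Thus the eigenvalues (to 4 decimals) are 4.873 (modulus 4.873); -2.873 (modulus 2.873). The spectral radius is the largest modulus: r(A) = (2 + sqrt(60))/2 ≈ 4.873. (Cross-check: r(A) ≤ ||A||_2 ≈ 5.4142; equality holds whenever A is normal, though it can also hold for some non-normal A.)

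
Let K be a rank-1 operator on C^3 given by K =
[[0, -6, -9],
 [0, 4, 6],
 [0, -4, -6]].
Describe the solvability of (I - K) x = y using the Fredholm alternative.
(I - K) is invertible (det(I - K) = 3 ≠ 0), so for every y in C^3 the equation (I - K) x = y has a unique solution.

K has rank 1, so it is an outer product K = u v^T: every row of K is a multiple of one row vector. Reading off the entries, u = (3, -2, 2) and v = (0, -2, -3) (row i of K equals u_i·v^T). A rank-one matrix u v^T satisfies K u = u (v·u) and kills the (2)-dimensional subspace v^⊥, so its characteristic polynomial is lambda^2 (lambda - v·u) with v·u = tr K = -2. Hence the eigenvalues of I - K are 1 (multiplicity 2) and 1 - (-2) = 3, so det(I - K) = 3. (Direct check: I - K =
[[1, 6, 9],
 [0, -3, -6],
 [0, 4, 7]]
has determinant 3.) The finite-dimensional Fredholm alternative says: either (I - K) is invertible, or ker(I - K) ≠ {0} and then range(I - K) = ker((I - K)^*)^⊥, with dim ker(I - K) = dim ker((I - K)^*). Since det(I - K) ≠ 0, 1 is not an eigenvalue of K and ker(I - K) = {0}, so we are in the first case: for every y there is a unique x = (I - K)^(-1) y. Explicitly, by the Sherman–Morrison formula, (I - u v^T)^(-1) = I + u v^T/(1 - v·u), i.e. (I - K)^(-1) = I + K/(3).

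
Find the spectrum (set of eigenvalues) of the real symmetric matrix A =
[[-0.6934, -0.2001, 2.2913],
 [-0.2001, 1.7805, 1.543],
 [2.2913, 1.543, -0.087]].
sigma(A) ≈ {-3, 1, 3}

A is real symmetric, so its spectrum consists of real eigenvalues. Expanding the characteristic polynomial of the displayed matrix gives
  det(λ I - A) = p(λ) = λ^3 + (-1)λ^2 + (-9)λ + (9).
Solving p(λ) = 0 yields eigenvalues ≈ -3, 1, 3. (A is shown rounded to 4 decimals, so these recover the underlying integer eigenvalues to within that precision.)
Verification: the trace of A = 1 equals the sum of eigenvalues 1, and det(A) ≈ -9.0008 matches the eigenvalue product -9.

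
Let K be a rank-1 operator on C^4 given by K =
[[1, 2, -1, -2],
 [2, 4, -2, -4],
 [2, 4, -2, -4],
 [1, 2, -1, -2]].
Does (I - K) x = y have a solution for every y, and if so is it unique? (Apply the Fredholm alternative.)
(I - K) is singular (det(I - K) = 0, i.e. 1 ∈ sigma(K)). (I - K) x = y is solvable iff y ⊥ ker((I - K)^*) = span{(1, 2, -1, -2)}, i.e. iff y_1 + 2y_2 - y_3 - 2y_4 = 0. When solvable, the solutions are x = y + c·(1, 2, 2, 1), c arbitrary (ker(I - K) = span{(1, 2, 2, 1)}, dimension 1).

K has rank 1, so it is an outer product K = u v^T: every row of K is a multiple of one row vector. Reading off the entries, u = (1, 2, 2, 1) and v = (1, 2, -1, -2) (row i of K equals u_i·v^T). A rank-one matrix u v^T satisfies K u = u (v·u) and kills the (3)-dimensional subspace v^⊥, so its characteristic polynomial is lambda^3 (lambda - v·u) with v·u = tr K = 1. Hence the eigenvalues of I - K are 1 (multiplicity 3) and 1 - (1) = 0, so det(I - K) = 0. (Direct check: I - K =
[[0, -2, 1, 2],
 [-2, -3, 2, 4],
 [-2, -4, 3, 4],
 [-1, -2, 1, 3]]
has determinant 0.) So 1 is an eigenvalue of K and (I - K) is not invertible. The finite-dimensional Fredholm alternative says: either (I - K) is invertible, or ker(I - K) ≠ {0} and then range(I - K) = ker((I - K)^*)^⊥, with dim ker(I - K) = dim ker((I - K)^*). We are in the second case, so we need both kernels. Kernel of I - K: (I - K) u = u - u (v·u) = u - u = 0, so ker(I - K) = span{u} = span{(1, 2, 2, 1)} (it is exactly 1-dimensional because rank(I - K) = 3). Kernel of the adjoint: K is real, so (I - K)^* = I - K^T = I - v u^T, and (I - v u^T) v = v - v (u·v) = 0; hence ker((I - K)^*) = span{v} = span{(1, 2, -1, -2)}. Therefore (I - K) x = y is solvable iff <y, v> = 0, i.e. iff y_1 + 2y_2 - y_3 - 2y_4 = 0. When this holds, K y = u (v·y) = 0, so (I - K) y = y and x = y is a particular solution; the full solution set is the line x = y + c·u = y + c·(1, 2, 2, 1), c ∈ C.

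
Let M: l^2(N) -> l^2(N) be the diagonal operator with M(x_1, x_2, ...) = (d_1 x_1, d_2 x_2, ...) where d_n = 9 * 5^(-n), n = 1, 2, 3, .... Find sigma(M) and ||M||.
sigma(M) = {9 * 5^(-n) : n ≥ 1} ∪ {0}; ||M|| = 9/5

A bounded diagonal operator on l^2 with diagonal entries d_n has spectrum equal to the closure of {d_n : n ≥ 1}: every d_n is an eigenvalue (with eigenvector e_n), so {d_n} ⊂ sigma(M); the spectrum is closed, so its closure is too; and for lambda not in the closure, (M - lambda I) has bounded inverse (the diagonal entries 1/(d_n - lambda) are bounded). For our sequence d_n = 9 * 5^(-n), n = 1, 2, 3, ...:
  - {d_n} = {9 * 5^(-n) : n ≥ 1}; the only limit point is 0
  - closure = {9 * 5^(-n) : n ≥ 1} ∪ {0}
For the norm: a diagonal operator has ||M|| = sup_n |d_n|. Here d_n = 9 * 5^(-n) is positive and decreasing, so sup_n |d_n| = d_1 = 9/5. So ||M|| = 9/5.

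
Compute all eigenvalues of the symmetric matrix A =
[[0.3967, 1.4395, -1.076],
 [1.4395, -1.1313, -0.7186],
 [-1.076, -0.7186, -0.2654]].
sigma(A) ≈ {-2, -1, 2}

A is real symmetric, so its spectrum consists of real eigenvalues. Expanding the characteristic polynomial of the displayed matrix gives
  det(λ I - A) = p(λ) = λ^3 + (1)λ^2 + (-4)λ + (-4).
Solving p(λ) = 0 yields eigenvalues ≈ -2, -1, 2. (A is shown rounded to 4 decimals, so these recover the underlying integer eigenvalues to within that precision.)
Verification: the trace of A = -1 equals the sum of eigenvalues -1, and det(A) ≈ 4.0001 matches the eigenvalue product 4.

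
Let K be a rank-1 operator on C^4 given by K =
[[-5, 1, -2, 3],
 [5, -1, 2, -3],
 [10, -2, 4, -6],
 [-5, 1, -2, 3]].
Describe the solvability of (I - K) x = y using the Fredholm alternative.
(I - K) is singular (det(I - K) = 0, i.e. 1 ∈ sigma(K)). (I - K) x = y is solvable iff y ⊥ ker((I - K)^*) = span{(-5, 1, -2, 3)}, i.e. iff -5y_1 + y_2 - 2y_3 + 3y_4 = 0. When solvable, the solutions are x = y + c·(1, -1, -2, 1), c arbitrary (ker(I - K) = span{(1, -1, -2, 1)}, dimension 1).

K has rank 1, so it is an outer product K = u v^T: every row of K is a multiple of one row vector. Reading off the entries, u = (1, -1, -2, 1) and v = (-5, 1, -2, 3) (row i of K equals u_i·v^T). A rank-one matrix u v^T satisfies K u = u (v·u) and kills the (3)-dimensional subspace v^⊥, so its characteristic polynomial is lambda^3 (lambda - v·u) with v·u = tr K = 1. Hence the eigenvalues of I - K are 1 (multiplicity 3) and 1 - (1) = 0, so det(I - K) = 0. (Direct check: I - K =
[[6, -1, 2, -3],
 [-5, 2, -2, 3],
 [-10, 2, -3, 6],
 [5, -1, 2, -2]]
has determinant 0.) So 1 is an eigenvalue of K and (I - K) is not invertible. The finite-dimensional Fredholm alternative says: either (I - K) is invertible, or ker(I - K) ≠ {0} and then range(I - K) = ker((I - K)^*)^⊥, with dim ker(I - K) = dim ker((I - K)^*). We are in the second case, so we need both kernels. Kernel of I - K: (I - K) u = u - u (v·u) = u - u = 0, so ker(I - K) = span{u} = span{(1, -1, -2, 1)} (it is exactly 1-dimensional because rank(I - K) = 3). Kernel of the adjoint: K is real, so (I - K)^* = I - K^T = I - v u^T, and (I - v u^T) v = v - v (u·v) = 0; hence ker((I - K)^*) = span{v} = span{(-5, 1, -2, 3)}. Therefore (I - K) x = y is solvable iff <y, v> = 0, i.e. iff -5y_1 + y_2 - 2y_3 + 3y_4 = 0. When this holds, K y = u (v·y) = 0, so (I - K) y = y and x = y is a particular solution; the full solution set is the line x = y + c·u = y + c·(1, -1, -2, 1), c ∈ C.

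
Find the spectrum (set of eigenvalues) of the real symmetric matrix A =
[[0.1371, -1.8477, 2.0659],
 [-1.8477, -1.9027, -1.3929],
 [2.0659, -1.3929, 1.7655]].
sigma(A) ≈ {-3, -1, 4}

A is real symmetric, so its spectrum consists of real eigenvalues. Expanding the characteristic polynomial of the displayed matrix gives
  det(λ I - A) = p(λ) = λ^3 + (0)λ^2 + (-13)λ + (-12).
Solving p(λ) = 0 yields eigenvalues ≈ -3, -1, 4. (A is shown rounded to 4 decimals, so these recover the underlying integer eigenvalues to within that precision.)
Verification: the trace of A = 0 equals the sum of eigenvalues 0, and det(A) ≈ 12.0005 matches the eigenvalue product 12.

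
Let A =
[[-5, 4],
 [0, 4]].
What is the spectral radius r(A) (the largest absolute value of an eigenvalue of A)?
r(A) = 5

The eigenvalues of A are the roots of its characteristic polynomial. With M = A (coefficients from the trace and determinant):
  p(λ) = det(λ I - M) = λ^2 + λ - 20.
For λ^2 + λ - 20 the discriminant is 81. It is a perfect square (9^2), so the roots are rational: λ = (-1 ± 9)/2 = 4, -5.
Thus the eigenvalues (to 4 decimals) are 4 (modulus 4); -5 (modulus 5). The spectral radius is the largest modulus: r(A) = 5. (Cross-check: r(A) ≤ ||A||_2 ≈ 6.986; equality holds whenever A is normal, though it can also hold for some non-normal A.)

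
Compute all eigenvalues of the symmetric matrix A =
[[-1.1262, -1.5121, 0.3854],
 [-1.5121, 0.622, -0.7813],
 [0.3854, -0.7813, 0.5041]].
sigma(A) ≈ {-2, 0, 2}

A is real symmetric, so its spectrum consists of real eigenvalues. Expanding the characteristic polynomial of the displayed matrix gives
  det(λ I - A) = p(λ) = λ^3 + (0)λ^2 + (-4)λ + (0).
Solving p(λ) = 0 yields eigenvalues ≈ -2, 0, 2. (A is shown rounded to 4 decimals, so these recover the underlying integer eigenvalues to within that precision.)
Verification: the trace of A = 0 equals the sum of eigenvalues 0, and det(A) ≈ -0.0000 matches the eigenvalue product 0.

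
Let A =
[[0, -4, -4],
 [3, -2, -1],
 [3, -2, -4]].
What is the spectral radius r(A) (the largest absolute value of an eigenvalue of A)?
r(A) ≈ 4.8034

The eigenvalues of A are the roots of its characteristic polynomial. With M = A (coefficients from the trace, the sum of principal 2x2 minors, and det A):
  p(λ) = det(λ I - M) = λ^3 + 6λ^2 + 30λ + 36.
No integer candidate from the rational root theorem (±divisors of 36) is a root, so the roots are irrational. The cubic discriminant is Δ = -25056 < 0, so there is one real root and a complex-conjugate pair. p(-2) = -8 and p(-1) = 11 have opposite signs, so a root lies in (-2, -1); Newton's method refines it to λ ≈ -1.5603. Dividing out (λ - (-1.5603)) leaves approximately λ^2 + 4.4397λ + 23.0728. For λ^2 + 4.4397λ + 23.0728 the discriminant is -72.5801. It is negative, so the remaining roots are the complex-conjugate pair λ ≈ -2.2199 ± 4.2597i. Their product equals the constant term, so |λ|^2 ≈ 23.0728 and |λ| ≈ 4.8034.
Thus the eigenvalues (to 4 decimals) are -1.5603 (modulus 1.5603); -2.2199 ± 4.2597i (modulus 4.8034). The spectral radius is the largest modulus: r(A) ≈ 4.8034. (Cross-check: r(A) ≤ ||A||_2 ≈ 7.9416; equality holds whenever A is normal, though it can also hold for some non-normal A.)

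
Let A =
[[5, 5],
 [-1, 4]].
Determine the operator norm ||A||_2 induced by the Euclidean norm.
||A||_2 = sqrt((67 + sqrt(1989))/2) ≈ 7.4699 (= sqrt(largest eigenvalue of A^T A))

||A||_2 = sigma_max(A) = sqrt(lambda_max(A^T A)). Form the symmetric matrix M = A^T A =
[[26, 21],
 [21, 41]].
Its characteristic polynomial (trace, determinant of M give the coefficients) is
  p(λ) = det(λ I - M) = λ^2 - 67λ + 625.
For λ^2 - 67λ + 625 the discriminant is 1989. It is nonnegative but not a perfect square, so the roots are real and irrational: λ = (67 ± sqrt(1989))/2 ≈ 55.7991, 11.2009.
So the eigenvalues of A^T A are ≈ 11.2009, 55.7991 (all ≥ 0, as they must be for A^T A). The largest is λ_max = (67 + sqrt(1989))/2 ≈ 55.7991, hence ||A||_2 = sqrt(λ_max) = sqrt((67 + sqrt(1989))/2) ≈ 7.4699.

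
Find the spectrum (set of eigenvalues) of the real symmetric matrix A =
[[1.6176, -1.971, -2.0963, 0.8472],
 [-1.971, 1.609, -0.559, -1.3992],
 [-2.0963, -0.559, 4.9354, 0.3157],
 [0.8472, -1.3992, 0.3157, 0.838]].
sigma(A) ≈ {-1, 0, 4, 6}

A is real symmetric, so its spectrum consists of real eigenvalues. Expanding the characteristic polynomial of the displayed matrix gives
  det(λ I - A) = p(λ) = λ^4 + (-9)λ^3 + (14)λ^2 + (24)λ + (0).
Solving p(λ) = 0 yields eigenvalues ≈ -1, 0, 4, 6. (A is shown rounded to 4 decimals, so these recover the underlying integer eigenvalues to within that precision.)
Verification: the trace of A = 9 equals the sum of eigenvalues 9, and det(A) ≈ -0.0005 matches the eigenvalue product 0.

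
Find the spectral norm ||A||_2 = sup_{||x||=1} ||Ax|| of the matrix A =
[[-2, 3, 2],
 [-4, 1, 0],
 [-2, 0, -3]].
||A||_2 ≈ 5.4106 (= sqrt(largest eigenvalue of A^T A))

||A||_2 = sigma_max(A) = sqrt(lambda_max(A^T A)). Form the symmetric matrix M = A^T A =
[[24, -10, 2],
 [-10, 10, 6],
 [2, 6, 13]].
Its characteristic polynomial (trace, sum of principal 2x2 minors, determinant of M give the coefficients) is
  p(λ) = det(λ I - M) = λ^3 - 47λ^2 + 542λ - 676.
No integer candidate from the rational root theorem (±divisors of 676) is a root, so the roots are irrational. The cubic discriminant is Δ = 28936212 > 0, so there are three distinct real roots. p(1) = -180 and p(2) = 228 have opposite signs, so a root lies in (1, 2); Newton's method refines it to λ ≈ 1.4158. p(16) = 60 and p(17) = -132 have opposite signs, so a root lies in (16, 17); Newton's method refines it to λ ≈ 16.3099. p(29) = -96 and p(30) = 284 have opposite signs, so a root lies in (29, 30); Newton's method refines it to λ ≈ 29.2743. Check (Vieta): the three roots sum to 47, matching tr M = 47.
So the eigenvalues of A^T A are ≈ 1.4158, 16.3099, 29.2743 (all ≥ 0, as they must be for A^T A). The largest is λ_max ≈ 29.2743, hence ||A||_2 = sqrt(λ_max) ≈ 5.4106.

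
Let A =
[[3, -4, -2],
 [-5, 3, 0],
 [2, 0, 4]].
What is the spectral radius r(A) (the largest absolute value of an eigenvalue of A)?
r(A) ≈ 6.8185

The eigenvalues of A are the roots of its characteristic polynomial. With M = A (coefficients from the trace, the sum of principal 2x2 minors, and det A):
  p(λ) = det(λ I - M) = λ^3 - 10λ^2 + 17λ + 32.
No integer candidate from the rational root theorem (±divisors of 32) is a root, so the roots are irrational. The cubic discriminant is Δ = 11680 > 0, so there are three distinct real roots. p(-2) = -50 and p(-1) = 4 have opposite signs, so a root lies in (-2, -1); Newton's method refines it to λ ≈ -1.0969. p(4) = 4 and p(5) = -8 have opposite signs, so a root lies in (4, 5); Newton's method refines it to λ ≈ 4.2784. p(6) = -10 and p(7) = 4 have opposite signs, so a root lies in (6, 7); Newton's method refines it to λ ≈ 6.8185. Check (Vieta): the three roots sum to 10, matching tr M = 10.
Thus the eigenvalues (to 4 decimals) are -1.0969 (modulus 1.0969); 4.2784 (modulus 4.2784); 6.8185 (modulus 6.8185). The spectral radius is the largest modulus: r(A) ≈ 6.8185. (Cross-check: r(A) ≤ ||A||_2 ≈ 7.718; equality holds whenever A is normal, though it can also hold for some non-normal A.)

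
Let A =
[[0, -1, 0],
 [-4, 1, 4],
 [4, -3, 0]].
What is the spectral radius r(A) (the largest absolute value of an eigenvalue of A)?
r(A) ≈ 3.3737

The eigenvalues of A are the roots of its characteristic polynomial. With M = A (coefficients from the trace, the sum of principal 2x2 minors, and det A):
  p(λ) = det(λ I - M) = λ^3 - λ^2 + 8λ + 16.
No integer candidate from the rational root theorem (±divisors of 16) is a root, so the roots are irrational. The cubic discriminant is Δ = -11136 < 0, so there is one real root and a complex-conjugate pair. p(-2) = -12 and p(-1) = 6 have opposite signs, so a root lies in (-2, -1); Newton's method refines it to λ ≈ -1.4057. Dividing out (λ - (-1.4057)) leaves approximately λ^2 - 2.4057λ + 11.3819. For λ^2 - 2.4057λ + 11.3819 the discriminant is -39.7398. It is negative, so the remaining roots are the complex-conjugate pair λ ≈ 1.2029 ± 3.152i. Their product equals the constant term, so |λ|^2 ≈ 11.3819 and |λ| ≈ 3.3737.
Thus the eigenvalues (to 4 decimals) are -1.4057 (modulus 1.4057); 1.2029 ± 3.152i (modulus 3.3737). The spectral radius is the largest modulus: r(A) ≈ 3.3737. (Cross-check: r(A) ≤ ||A||_2 ≈ 6.9689; equality holds whenever A is normal, though it can also hold for some non-normal A.)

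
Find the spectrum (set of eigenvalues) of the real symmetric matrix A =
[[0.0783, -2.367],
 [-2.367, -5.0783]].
sigma(A) ≈ {-6, 1}

A is real symmetric, so its spectrum consists of real eigenvalues. Expanding the characteristic polynomial of the displayed matrix gives
  det(λ I - A) = p(λ) = λ^2 + (5)λ + (-6).
Solving p(λ) = 0 yields eigenvalues ≈ -6, 1. (A is shown rounded to 4 decimals, so these recover the underlying integer eigenvalues to within that precision.)
Verification: the trace of A = -5 equals the sum of eigenvalues -5, and det(A) ≈ -6.0003 matches the eigenvalue product -6.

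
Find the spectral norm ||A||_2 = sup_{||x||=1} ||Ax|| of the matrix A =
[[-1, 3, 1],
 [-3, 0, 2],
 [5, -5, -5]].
||A||_2 ≈ 9.5776 (= sqrt(largest eigenvalue of A^T A))

||A||_2 = sigma_max(A) = sqrt(lambda_max(A^T A)). Form the symmetric matrix M = A^T A =
[[35, -28, -32],
 [-28, 34, 28],
 [-32, 28, 30]].
Its characteristic polynomial (trace, sum of principal 2x2 minors, determinant of M give the coefficients) is
  p(λ) = det(λ I - M) = λ^3 - 99λ^2 + 668λ - 100.
No integer candidate from the rational root theorem (±divisors of 100) is a root, so the roots are irrational. The cubic discriminant is Δ = 2911778896 > 0, so there are three distinct real roots. p(0) = -100 and p(1) = 470 have opposite signs, so a root lies in (0, 1); Newton's method refines it to λ ≈ 0.1532. p(7) = 68 and p(8) = -580 have opposite signs, so a root lies in (7, 8); Newton's method refines it to λ ≈ 7.1172. p(91) = -5560 and p(92) = 2108 have opposite signs, so a root lies in (91, 92); Newton's method refines it to λ ≈ 91.7296. Check (Vieta): the three roots sum to 99, matching tr M = 99.
So the eigenvalues of A^T A are ≈ 0.1532, 7.1172, 91.7296 (all ≥ 0, as they must be for A^T A). The largest is λ_max ≈ 91.7296, hence ||A||_2 = sqrt(λ_max) ≈ 9.5776.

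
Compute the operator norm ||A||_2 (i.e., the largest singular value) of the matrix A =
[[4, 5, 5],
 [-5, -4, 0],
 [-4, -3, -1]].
||A||_2 ≈ 10.9517 (= sqrt(largest eigenvalue of A^T A))

||A||_2 = sigma_max(A) = sqrt(lambda_max(A^T A)). Form the symmetric matrix M = A^T A =
[[57, 52, 24],
 [52, 50, 28],
 [24, 28, 26]].
Its characteristic polynomial (trace, sum of principal 2x2 minors, determinant of M give the coefficients) is
  p(λ) = det(λ I - M) = λ^3 - 133λ^2 + 1568λ - 196.
No integer candidate from the rational root theorem (±divisors of 196) is a root, so the roots are irrational. The cubic discriminant is Δ = 26960348800 > 0, so there are three distinct real roots. p(0) = -196 and p(1) = 1240 have opposite signs, so a root lies in (0, 1); Newton's method refines it to λ ≈ 0.1264. p(12) = 1196 and p(13) = -92 have opposite signs, so a root lies in (12, 13); Newton's method refines it to λ ≈ 12.9332. p(119) = -11858 and p(120) = 764 have opposite signs, so a root lies in (119, 120); Newton's method refines it to λ ≈ 119.9405. Check (Vieta): the three roots sum to 133, matching tr M = 133.
So the eigenvalues of A^T A are ≈ 0.1264, 12.9332, 119.9405 (all ≥ 0, as they must be for A^T A). The largest is λ_max ≈ 119.9405, hence ||A||_2 = sqrt(λ_max) ≈ 10.9517.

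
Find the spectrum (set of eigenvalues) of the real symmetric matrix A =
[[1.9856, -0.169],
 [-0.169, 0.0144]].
sigma(A) ≈ {0, 2}

A is real symmetric, so its spectrum consists of real eigenvalues. Expanding the characteristic polynomial of the displayed matrix gives
  det(λ I - A) = p(λ) = λ^2 + (-2)λ + (0).
Solving p(λ) = 0 yields eigenvalues ≈ 0, 2. (A is shown rounded to 4 decimals, so these recover the underlying integer eigenvalues to within that precision.)
Verification: the trace of A = 2 equals the sum of eigenvalues 2, and det(A) ≈ 0.0000 matches the eigenvalue product 0.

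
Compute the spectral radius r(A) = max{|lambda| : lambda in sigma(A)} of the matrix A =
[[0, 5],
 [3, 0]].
r(A) = sqrt(60)/2 ≈ 3.873

The eigenvalues of A are the roots of its characteristic polynomial. With M = A (coefficients from the trace and determinant):
  p(λ) = det(λ I - M) = λ^2 - 15.
For λ^2 - 15 the discriminant is 60. It is nonnegative but not a perfect square, so the roots are real and irrational: λ = ± sqrt(60)/2 ≈ 3.873, -3.873.
Thus the eigenvalues (to 4 decimals) are 3.873 (modulus 3.873); -3.873 (modulus 3.873). The spectral radius is the largest modulus: r(A) = sqrt(60)/2 ≈ 3.873. (Cross-check: r(A) ≤ ||A||_2 ≈ 5; equality holds whenever A is normal, though it can also hold for some non-normal A.)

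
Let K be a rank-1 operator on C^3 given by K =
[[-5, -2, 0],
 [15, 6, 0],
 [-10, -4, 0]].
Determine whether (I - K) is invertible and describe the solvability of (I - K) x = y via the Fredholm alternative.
(I - K) is singular (det(I - K) = 0, i.e. 1 ∈ sigma(K)). (I - K) x = y is solvable iff y ⊥ ker((I - K)^*) = span{(-5, -2, 0)}, i.e. iff -5y_1 - 2y_2 = 0. When solvable, the solutions are x = y + c·(1, -3, 2), c arbitrary (ker(I - K) = span{(1, -3, 2)}, dimension 1).

K has rank 1, so it is an outer product K = u v^T: every row of K is a multiple of one row vector. Reading off the entries, u = (1, -3, 2) and v = (-5, -2, 0) (row i of K equals u_i·v^T). A rank-one matrix u v^T satisfies K u = u (v·u) and kills the (2)-dimensional subspace v^⊥, so its characteristic polynomial is lambda^2 (lambda - v·u) with v·u = tr K = 1. Hence the eigenvalues of I - K are 1 (multiplicity 2) and 1 - (1) = 0, so det(I - K) = 0. (Direct check: I - K =
[[6, 2, 0],
 [-15, -5, 0],
 [10, 4, 1]]
has determinant 0.) So 1 is an eigenvalue of K and (I - K) is not invertible. The finite-dimensional Fredholm alternative says: either (I - K) is invertible, or ker(I - K) ≠ {0} and then range(I - K) = ker((I - K)^*)^⊥, with dim ker(I - K) = dim ker((I - K)^*). We are in the second case, so we need both kernels. Kernel of I - K: (I - K) u = u - u (v·u) = u - u = 0, so ker(I - K) = span{u} = span{(1, -3, 2)} (it is exactly 1-dimensional because rank(I - K) = 2). Kernel of the adjoint: K is real, so (I - K)^* = I - K^T = I - v u^T, and (I - v u^T) v = v - v (u·v) = 0; hence ker((I - K)^*) = span{v} = span{(-5, -2, 0)}. Therefore (I - K) x = y is solvable iff <y, v> = 0, i.e. iff -5y_1 - 2y_2 = 0. When this holds, K y = u (v·y) = 0, so (I - K) y = y and x = y is a particular solution; the full solution set is the line x = y + c·u = y + c·(1, -3, 2), c ∈ C.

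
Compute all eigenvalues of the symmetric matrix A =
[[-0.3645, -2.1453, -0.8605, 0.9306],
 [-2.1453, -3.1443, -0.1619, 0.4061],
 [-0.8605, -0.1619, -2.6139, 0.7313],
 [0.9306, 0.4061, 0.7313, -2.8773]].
sigma(A) ≈ {-5, -3, -2, 1}

A is real symmetric, so its spectrum consists of real eigenvalues. Expanding the characteristic polynomial of the displayed matrix gives
  det(λ I - A) = p(λ) = λ^4 + (9)λ^3 + (21)λ^2 + (-1)λ + (-30).
Solving p(λ) = 0 yields eigenvalues ≈ -5, -3, -2, 1. (A is shown rounded to 4 decimals, so these recover the underlying integer eigenvalues to within that precision.)
Verification: the trace of A = -9 equals the sum of eigenvalues -9, and det(A) ≈ -30.0007 matches the eigenvalue product -30.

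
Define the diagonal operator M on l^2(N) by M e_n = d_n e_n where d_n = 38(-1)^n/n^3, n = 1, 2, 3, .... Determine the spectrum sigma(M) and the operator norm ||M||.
sigma(M) = {38(-1)^n/n^3 : n ≥ 1} ∪ {0}; ||M|| = 38

A bounded diagonal operator on l^2 with diagonal entries d_n has spectrum equal to the closure of {d_n : n ≥ 1}: every d_n is an eigenvalue (with eigenvector e_n), so {d_n} ⊂ sigma(M); the spectrum is closed, so its closure is too; and for lambda not in the closure, (M - lambda I) has bounded inverse (the diagonal entries 1/(d_n - lambda) are bounded). For our sequence d_n = 38(-1)^n/n^3, n = 1, 2, 3, ...:
  - {d_n} = {38(-1)^n/n^3 : n ≥ 1}; the only limit point is 0
  - closure = {38(-1)^n/n^3 : n ≥ 1} ∪ {0}
For the norm: a diagonal operator has ||M|| = sup_n |d_n|. Here |d_n| = 38/n^3 is decreasing, so sup_n |d_n| = |d_1| = 38. So ||M|| = 38.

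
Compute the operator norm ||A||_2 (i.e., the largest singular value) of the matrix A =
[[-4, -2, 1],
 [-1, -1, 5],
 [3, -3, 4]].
||A||_2 ≈ 7.2027 (= sqrt(largest eigenvalue of A^T A))

||A||_2 = sigma_max(A) = sqrt(lambda_max(A^T A)). Form the symmetric matrix M = A^T A =
[[26, 0, 3],
 [0, 14, -19],
 [3, -19, 42]].
Its characteristic polynomial (trace, sum of principal 2x2 minors, determinant of M give the coefficients) is
  p(λ) = det(λ I - M) = λ^3 - 82λ^2 + 1674λ - 5776.
No integer candidate from the rational root theorem (±divisors of 5776) is a root, so the roots are irrational. The cubic discriminant is Δ = 710358128 > 0, so there are three distinct real roots. p(4) = -328 and p(5) = 669 have opposite signs, so a root lies in (4, 5); Newton's method refines it to λ ≈ 4.3141. p(25) = 449 and p(26) = -108 have opposite signs, so a root lies in (25, 26); Newton's method refines it to λ ≈ 25.8076. p(51) = -1033 and p(52) = 152 have opposite signs, so a root lies in (51, 52); Newton's method refines it to λ ≈ 51.8783. Check (Vieta): the three roots sum to 82, matching tr M = 82.
So the eigenvalues of A^T A are ≈ 4.3141, 25.8076, 51.8783 (all ≥ 0, as they must be for A^T A). The largest is λ_max ≈ 51.8783, hence ||A||_2 = sqrt(λ_max) ≈ 7.2027.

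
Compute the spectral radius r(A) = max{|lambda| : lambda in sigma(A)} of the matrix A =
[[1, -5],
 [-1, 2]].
r(A) = (3 + sqrt(21))/2 ≈ 3.7913

The eigenvalues of A are the roots of its characteristic polynomial. With M = A (coefficients from the trace and determinant):
  p(λ) = det(λ I - M) = λ^2 - 3λ - 3.
For λ^2 - 3λ - 3 the discriminant is 21. It is nonnegative but not a perfect square, so the roots are real and irrational: λ = (3 ± sqrt(21))/2 ≈ 3.7913, -0.7913.
Thus the eigenvalues (to 4 decimals) are 3.7913 (modulus 3.7913); -0.7913 (modulus 0.7913). The spectral radius is the largest modulus: r(A) = (3 + sqrt(21))/2 ≈ 3.7913. (Cross-check: r(A) ≤ ||A||_2 ≈ 5.5414; equality holds whenever A is normal, though it can also hold for some non-normal A.)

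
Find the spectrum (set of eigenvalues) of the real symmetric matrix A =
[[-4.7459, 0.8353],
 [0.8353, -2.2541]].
sigma(A) ≈ {-5, -2}

A is real symmetric, so its spectrum consists of real eigenvalues. Expanding the characteristic polynomial of the displayed matrix gives
  det(λ I - A) = p(λ) = λ^2 + (7)λ + (10).
Solving p(λ) = 0 yields eigenvalues ≈ -5, -2. (A is shown rounded to 4 decimals, so these recover the underlying integer eigenvalues to within that precision.)
Verification: the trace of A = -7 equals the sum of eigenvalues -7, and det(A) ≈ 10.0000 matches the eigenvalue product 10.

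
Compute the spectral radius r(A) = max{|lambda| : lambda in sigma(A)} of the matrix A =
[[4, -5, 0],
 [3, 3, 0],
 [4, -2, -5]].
r(A) = sqrt(27) ≈ 5.1962

The eigenvalues of A are the roots of its characteristic polynomial. With M = A (coefficients from the trace, the sum of principal 2x2 minors, and det A):
  p(λ) = det(λ I - M) = λ^3 - 2λ^2 - 8λ + 135.
By the rational root theorem any rational root is an integer divisor of 135. Testing λ = -5: p(-5) = -125 - 50 + 40 + 135 = 0, so λ = -5 is a root. Dividing out (λ + 5) leaves p(λ) = (λ + 5)(λ^2 - 7λ + 27). For λ^2 - 7λ + 27 the discriminant is -59. It is negative, so the roots are the complex-conjugate pair λ = 7/2 ± (sqrt(59)/2) i ≈ 3.5 ± 3.8406i. For a conjugate pair the product of the roots equals the constant term, so |λ|^2 = 27 and |λ| = sqrt(27) ≈ 5.1962.
Thus the eigenvalues (to 4 decimals) are 3.5 ± 3.8406i (modulus 5.1962); -5 (modulus 5). The spectral radius is the largest modulus: r(A) = sqrt(27) ≈ 5.1962. (Cross-check: r(A) ≤ ||A||_2 ≈ 8.3179; equality holds whenever A is normal, though it can also hold for some non-normal A.)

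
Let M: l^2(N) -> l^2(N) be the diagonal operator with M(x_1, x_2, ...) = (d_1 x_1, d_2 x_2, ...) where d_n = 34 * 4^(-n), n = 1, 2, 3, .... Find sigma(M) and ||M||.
sigma(M) = {34 * 4^(-n) : n ≥ 1} ∪ {0}; ||M|| = 17/2

A bounded diagonal operator on l^2 with diagonal entries d_n has spectrum equal to the closure of {d_n : n ≥ 1}: every d_n is an eigenvalue (with eigenvector e_n), so {d_n} ⊂ sigma(M); the spectrum is closed, so its closure is too; and for lambda not in the closure, (M - lambda I) has bounded inverse (the diagonal entries 1/(d_n - lambda) are bounded). For our sequence d_n = 34 * 4^(-n), n = 1, 2, 3, ...:
  - {d_n} = {34 * 4^(-n) : n ≥ 1}; the only limit point is 0
  - closure = {34 * 4^(-n) : n ≥ 1} ∪ {0}
For the norm: a diagonal operator has ||M|| = sup_n |d_n|. Here d_n = 34 * 4^(-n) is positive and decreasing, so sup_n |d_n| = d_1 = 34/4 = 17/2. So ||M|| = 17/2.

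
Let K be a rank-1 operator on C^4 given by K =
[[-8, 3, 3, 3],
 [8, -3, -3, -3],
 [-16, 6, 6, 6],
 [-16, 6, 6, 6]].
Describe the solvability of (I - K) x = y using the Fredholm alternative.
(I - K) is singular (det(I - K) = 0, i.e. 1 ∈ sigma(K)). (I - K) x = y is solvable iff y ⊥ ker((I - K)^*) = span{(-8, 3, 3, 3)}, i.e. iff -8y_1 + 3y_2 + 3y_3 + 3y_4 = 0. When solvable, the solutions are x = y + c·(1, -1, 2, 2), c arbitrary (ker(I - K) = span{(1, -1, 2, 2)}, dimension 1).

K has rank 1, so it is an outer product K = u v^T: every row of K is a multiple of one row vector. Reading off the entries, u = (1, -1, 2, 2) and v = (-8, 3, 3, 3) (row i of K equals u_i·v^T). A rank-one matrix u v^T satisfies K u = u (v·u) and kills the (3)-dimensional subspace v^⊥, so its characteristic polynomial is lambda^3 (lambda - v·u) with v·u = tr K = 1. Hence the eigenvalues of I - K are 1 (multiplicity 3) and 1 - (1) = 0, so det(I - K) = 0. (Direct check: I - K =
[[9, -3, -3, -3],
 [-8, 4, 3, 3],
 [16, -6, -5, -6],
 [16, -6, -6, -5]]
has determinant 0.) So 1 is an eigenvalue of K and (I - K) is not invertible. The finite-dimensional Fredholm alternative says: either (I - K) is invertible, or ker(I - K) ≠ {0} and then range(I - K) = ker((I - K)^*)^⊥, with dim ker(I - K) = dim ker((I - K)^*). We are in the second case, so we need both kernels. Kernel of I - K: (I - K) u = u - u (v·u) = u - u = 0, so ker(I - K) = span{u} = span{(1, -1, 2, 2)} (it is exactly 1-dimensional because rank(I - K) = 3). Kernel of the adjoint: K is real, so (I - K)^* = I - K^T = I - v u^T, and (I - v u^T) v = v - v (u·v) = 0; hence ker((I - K)^*) = span{v} = span{(-8, 3, 3, 3)}. Therefore (I - K) x = y is solvable iff <y, v> = 0, i.e. iff -8y_1 + 3y_2 + 3y_3 + 3y_4 = 0. When this holds, K y = u (v·y) = 0, so (I - K) y = y and x = y is a particular solution; the full solution set is the line x = y + c·u = y + c·(1, -1, 2, 2), c ∈ C.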